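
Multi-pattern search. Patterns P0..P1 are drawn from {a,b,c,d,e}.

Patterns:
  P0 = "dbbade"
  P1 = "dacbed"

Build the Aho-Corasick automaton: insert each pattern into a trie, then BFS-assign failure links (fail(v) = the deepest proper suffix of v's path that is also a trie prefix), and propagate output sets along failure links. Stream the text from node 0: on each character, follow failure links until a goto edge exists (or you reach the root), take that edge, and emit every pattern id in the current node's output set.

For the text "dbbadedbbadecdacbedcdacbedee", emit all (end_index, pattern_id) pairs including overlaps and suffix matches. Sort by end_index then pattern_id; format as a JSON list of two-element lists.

Build:
Trie nodes:
  0='ε' goto d→1
  1='d' goto a→7 b→2
  2='db' goto b→3
  3='dbb' goto a→4
  4='dbba' goto d→5
  5='dbbad' goto e→6
  6='dbbade' goto ·  ←P0
  7='da' goto c→8
  8='dac' goto b→9
  9='dacb' goto e→10
  10='dacbe' goto d→11
  11='dacbed' goto ·  ←P1

Failure links (BFS by depth):
  n1('d'): parent n0 fail=0; on 'd' 0 → fail=0;  out ∅∪∅=∅
  n2('db'): parent n1 fail=0; on 'b' 0 → fail=0;  out ∅∪∅=∅
  n7('da'): parent n1 fail=0; on 'a' 0 → fail=0;  out ∅∪∅=∅
  n3('dbb'): parent n2 fail=0; on 'b' 0 → fail=0;  out ∅∪∅=∅
  n8('dac'): parent n7 fail=0; on 'c' 0 → fail=0;  out ∅∪∅=∅
  n4('dbba'): parent n3 fail=0; on 'a' 0 → fail=0;  out ∅∪∅=∅
  n9('dacb'): parent n8 fail=0; on 'b' 0 → fail=0;  out ∅∪∅=∅
  n5('dbbad'): parent n4 fail=0; on 'd' 0 → fail=1;  out ∅∪∅=∅
  n10('dacbe'): parent n9 fail=0; on 'e' 0 → fail=0;  out ∅∪∅=∅
  n6('dbbade'): parent n5 fail=1; on 'e' 1→0 → fail=0;  out {0}∪∅={0}
  n11('dacbed'): parent n10 fail=0; on 'd' 0 → fail=1;  out {1}∪∅={1}

Scan:
i=0 'd': node 0→1
i=1 'b': node 1→2
i=2 'b': node 2→3
i=3 'a': node 3→4
i=4 'd': node 4→5
i=5 'e': node 5→6  → match P0@[0:5]
i=6 'd': node 6→1 (via fail)
i=7 'b': node 1→2
i=8 'b': node 2→3
i=9 'a': node 3→4
i=10 'd': node 4→5
i=11 'e': node 5→6  → match P0@[6:11]
i=12 'c': node 6→0 (via fail)
i=13 'd': node 0→1
i=14 'a': node 1→7
i=15 'c': node 7→8
i=16 'b': node 8→9
i=17 'e': node 9→10
i=18 'd': node 10→11  → match P1@[13:18]
i=19 'c': node 11→0 (via fail)
i=20 'd': node 0→1
i=21 'a': node 1→7
i=22 'c': node 7→8
i=23 'b': node 8→9
i=24 'e': node 9→10
i=25 'd': node 10→11  → match P1@[20:25]
i=26 'e': node 11→0 (via fail)
i=27 'e': node 0→0

Result: [[5,0],[11,0],[18,1],[25,1]]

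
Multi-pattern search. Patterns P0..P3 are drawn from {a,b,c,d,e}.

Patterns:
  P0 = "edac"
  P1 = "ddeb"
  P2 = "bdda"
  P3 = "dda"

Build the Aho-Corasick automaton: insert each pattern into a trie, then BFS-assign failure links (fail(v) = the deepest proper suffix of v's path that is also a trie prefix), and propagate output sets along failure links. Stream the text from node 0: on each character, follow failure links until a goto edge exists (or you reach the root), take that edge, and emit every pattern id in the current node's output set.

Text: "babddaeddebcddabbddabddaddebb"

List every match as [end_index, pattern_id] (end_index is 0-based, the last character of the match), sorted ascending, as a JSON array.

Build automaton:
Trie (insert patterns):
  0='ε' goto b→9 d→5 e→1
  1='e' goto d→2
  2='ed' goto a→3
  3='eda' goto c→4
  4='edac' goto ·  [P0 ends]
  5='d' goto d→6
  6='dd' goto a→13 e→7
  7='dde' goto b→8
  8='ddeb' goto ·  [P1 ends]
  9='b' goto d→10
  10='bd' goto d→11
  11='bdd' goto a→12
  12='bdda' goto ·  [P2 ends]
  13='dda' goto ·  [P3 ends]

BFS fail/out derivation:
  fail(1) 'e': from fail(0)=0 chase 'e': 0 ⇒ 0;  out=∅∪out(0)=∅
  fail(5) 'd': from fail(0)=0 chase 'd': 0 ⇒ 0;  out=∅∪out(0)=∅
  fail(9) 'b': from fail(0)=0 chase 'b': 0 ⇒ 0;  out=∅∪out(0)=∅
  fail(2) 'ed': from fail(1)=0 chase 'd': 0 ⇒ 5;  out=∅∪out(5)=∅
  fail(6) 'dd': from fail(5)=0 chase 'd': 0 ⇒ 5;  out=∅∪out(5)=∅
  fail(10) 'bd': from fail(9)=0 chase 'd': 0 ⇒ 5;  out=∅∪out(5)=∅
  fail(3) 'eda': from fail(2)=5 chase 'a': 5→0 ⇒ 0;  out=∅∪out(0)=∅
  fail(7) 'dde': from fail(6)=5 chase 'e': 5→0 ⇒ 1;  out=∅∪out(1)=∅
  fail(11) 'bdd': from fail(10)=5 chase 'd': 5 ⇒ 6;  out=∅∪out(6)=∅
  fail(13) 'dda': from fail(6)=5 chase 'a': 5→0 ⇒ 0;  out={3}∪out(0)={3}
  fail(4) 'edac': from fail(3)=0 chase 'c': 0 ⇒ 0;  out={0}∪out(0)={0}
  fail(8) 'ddeb': from fail(7)=1 chase 'b': 1→0 ⇒ 9;  out={1}∪out(9)={1}
  fail(12) 'bdda': from fail(11)=6 chase 'a': 6 ⇒ 13;  out={2}∪out(13)={2,3}

Scan:
[0] read 'b'  n0⇒n9
[1] read 'a'  n9⇒n0 (fail-walked)
[2] read 'b'  n0⇒n9
[3] read 'd'  n9⇒n10
[4] read 'd'  n10⇒n11
[5] read 'a'  n11⇒n12  emit P2@[2:5],P3@[3:5]
[6] read 'e'  n12⇒n1 (fail-walked)
[7] read 'd'  n1⇒n2
[8] read 'd'  n2⇒n6 (fail-walked)
[9] read 'e'  n6⇒n7
[10] read 'b'  n7⇒n8  emit P1@[7:10]
[11] read 'c'  n8⇒n0 (fail-walked)
[12] read 'd'  n0⇒n5
[13] read 'd'  n5⇒n6
[14] read 'a'  n6⇒n13  emit P3@[12:14]
[15] read 'b'  n13⇒n9 (fail-walked)
[16] read 'b'  n9⇒n9 (fail-walked)
[17] read 'd'  n9⇒n10
[18] read 'd'  n10⇒n11
[19] read 'a'  n11⇒n12  emit P2@[16:19],P3@[17:19]
[20] read 'b'  n12⇒n9 (fail-walked)
[21] read 'd'  n9⇒n10
[22] read 'd'  n10⇒n11
[23] read 'a'  n11⇒n12  emit P2@[20:23],P3@[21:23]
[24] read 'd'  n12⇒n5 (fail-walked)
[25] read 'd'  n5⇒n6
[26] read 'e'  n6⇒n7
[27] read 'b'  n7⇒n8  emit P1@[24:27]
[28] read 'b'  n8⇒n9 (fail-walked)

Result: [[5,2],[5,3],[10,1],[14,3],[19,2],[19,3],[23,2],[23,3],[27,1]]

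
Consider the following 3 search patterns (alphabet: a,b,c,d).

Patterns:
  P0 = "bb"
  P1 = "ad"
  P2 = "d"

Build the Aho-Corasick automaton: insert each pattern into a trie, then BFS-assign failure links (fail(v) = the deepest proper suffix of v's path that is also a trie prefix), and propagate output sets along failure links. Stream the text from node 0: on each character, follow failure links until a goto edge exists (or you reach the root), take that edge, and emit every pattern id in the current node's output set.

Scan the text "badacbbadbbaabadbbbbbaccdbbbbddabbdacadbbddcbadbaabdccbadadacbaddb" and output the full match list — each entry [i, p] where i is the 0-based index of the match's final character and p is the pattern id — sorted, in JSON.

Construct AC machine:
Trie (insert patterns):
  0='ε' goto a→3 b→1 d→5
  1='b' goto b→2
  2='bb' goto ·  ←P0
  3='a' goto d→4
  4='ad' goto ·  ←P1
  5='d' goto ·  ←P2

Failure links (BFS by depth):
  fail(1) 'b': from fail(0)=0 chase 'b': 0 ⇒ 0;  out=∅∪out(0)=∅
  fail(3) 'a': from fail(0)=0 chase 'a': 0 ⇒ 0;  out=∅∪out(0)=∅
  fail(5) 'd': from fail(0)=0 chase 'd': 0 ⇒ 0;  out={2}∪out(0)={2}
  fail(2) 'bb': from fail(1)=0 chase 'b': 0 ⇒ 1;  out={0}∪out(1)={0}
  fail(4) 'ad': from fail(3)=0 chase 'd': 0 ⇒ 5;  out={1}∪out(5)={1,2}

Run:
i=0 'b': node 0→1
i=1 'a': node 1→3 ·f
i=2 'd': node 3→4  → match P1@[1:2],P2@[2:2]
i=3 'a': node 4→3 ·f
i=4 'c': node 3→0 ·f
i=5 'b': node 0→1
i=6 'b': node 1→2  → match P0@[5:6]
i=7 'a': node 2→3 ·f
i=8 'd': node 3→4  → match P1@[7:8],P2@[8:8]
i=9 'b': node 4→1 ·f
i=10 'b': node 1→2  → match P0@[9:10]
i=11 'a': node 2→3 ·f
i=12 'a': node 3→3 ·f
i=13 'b': node 3→1 ·f
i=14 'a': node 1→3 ·f
i=15 'd': node 3→4  → match P1@[14:15],P2@[15:15]
i=16 'b': node 4→1 ·f
i=17 'b': node 1→2  → match P0@[16:17]
i=18 'b': node 2→2 ·f  → match P0@[17:18]
i=19 'b': node 2→2 ·f  → match P0@[18:19]
i=20 'b': node 2→2 ·f  → match P0@[19:20]
i=21 'a': node 2→3 ·f
i=22 'c': node 3→0 ·f
i=23 'c': node 0→0
i=24 'd': node 0→5  → match P2@[24:24]
i=25 'b': node 5→1 ·f
i=26 'b': node 1→2  → match P0@[25:26]
i=27 'b': node 2→2 ·f  → match P0@[26:27]
i=28 'b': node 2→2 ·f  → match P0@[27:28]
i=29 'd': node 2→5 ·f  → match P2@[29:29]
i=30 'd': node 5→5 ·f  → match P2@[30:30]
i=31 'a': node 5→3 ·f
i=32 'b': node 3→1 ·f
i=33 'b': node 1→2  → match P0@[32:33]
i=34 'd': node 2→5 ·f  → match P2@[34:34]
i=35 'a': node 5→3 ·f
i=36 'c': node 3→0 ·f
i=37 'a': node 0→3
i=38 'd': node 3→4  → match P1@[37:38],P2@[38:38]
i=39 'b': node 4→1 ·f
i=40 'b': node 1→2  → match P0@[39:40]
i=41 'd': node 2→5 ·f  → match P2@[41:41]
i=42 'd': node 5→5 ·f  → match P2@[42:42]
i=43 'c': node 5→0 ·f
i=44 'b': node 0→1
i=45 'a': node 1→3 ·f
i=46 'd': node 3→4  → match P1@[45:46],P2@[46:46]
i=47 'b': node 4→1 ·f
i=48 'a': node 1→3 ·f
i=49 'a': node 3→3 ·f
i=50 'b': node 3→1 ·f
i=51 'd': node 1→5 ·f  → match P2@[51:51]
i=52 'c': node 5→0 ·f
i=53 'c': node 0→0
i=54 'b': node 0→1
i=55 'a': node 1→3 ·f
i=56 'd': node 3→4  → match P1@[55:56],P2@[56:56]
i=57 'a': node 4→3 ·f
i=58 'd': node 3→4  → match P1@[57:58],P2@[58:58]
i=59 'a': node 4→3 ·f
i=60 'c': node 3→0 ·f
i=61 'b': node 0→1
i=62 'a': node 1→3 ·f
i=63 'd': node 3→4  → match P1@[62:63],P2@[63:63]
i=64 'd': node 4→5 ·f  → match P2@[64:64]
i=65 'b': node 5→1 ·f

All matches (sorted): [[2,1],[2,2],[6,0],[8,1],[8,2],[10,0],[15,1],[15,2],[17,0],[18,0],[19,0],[20,0],[24,2],[26,0],[27,0],[28,0],[29,2],[30,2],[33,0],[34,2],[38,1],[38,2],[40,0],[41,2],[42,2],[46,1],[46,2],[51,2],[56,1],[56,2],[58,1],[58,2],[63,1],[63,2],[64,2]]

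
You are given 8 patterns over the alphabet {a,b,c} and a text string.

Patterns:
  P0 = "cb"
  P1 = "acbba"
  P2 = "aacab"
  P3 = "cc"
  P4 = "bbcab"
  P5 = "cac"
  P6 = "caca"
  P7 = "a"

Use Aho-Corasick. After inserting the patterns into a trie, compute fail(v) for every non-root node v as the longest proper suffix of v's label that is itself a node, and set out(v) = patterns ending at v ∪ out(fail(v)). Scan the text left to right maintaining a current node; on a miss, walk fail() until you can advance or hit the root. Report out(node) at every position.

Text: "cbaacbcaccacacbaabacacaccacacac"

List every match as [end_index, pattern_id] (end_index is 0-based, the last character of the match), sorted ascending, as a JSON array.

Construct AC machine:
Trie (insert patterns):
  0='ε' goto a→3 b→13 c→1
  1='c' goto a→18 b→2 c→12
  2='cb' goto ·  [P0 ends]
  3='a' goto a→8 c→4  [P7 ends]
  4='ac' goto b→5
  5='acb' goto b→6
  6='acbb' goto a→7
  7='acbba' goto ·  [P1 ends]
  8='aa' goto c→9
  9='aac' goto a→10
  10='aaca' goto b→11
  11='aacab' goto ·  [P2 ends]
  12='cc' goto ·  [P3 ends]
  13='b' goto b→14
  14='bb' goto c→15
  15='bbc' goto a→16
  16='bbca' goto b→17
  17='bbcab' goto ·  [P4 ends]
  18='ca' goto c→19
  19='cac' goto a→20  [P5 ends]
  20='caca' goto ·  [P6 ends]

Failure links (BFS by depth):
  fail(1) 'c': from fail(0)=0 chase 'c': 0 ⇒ 0;  out=∅∪out(0)=∅
  fail(3) 'a': from fail(0)=0 chase 'a': 0 ⇒ 0;  out={7}∪out(0)={7}
  fail(13) 'b': from fail(0)=0 chase 'b': 0 ⇒ 0;  out=∅∪out(0)=∅
  fail(2) 'cb': from fail(1)=0 chase 'b': 0 ⇒ 13;  out={0}∪out(13)={0}
  fail(4) 'ac': from fail(3)=0 chase 'c': 0 ⇒ 1;  out=∅∪out(1)=∅
  fail(8) 'aa': from fail(3)=0 chase 'a': 0 ⇒ 3;  out=∅∪out(3)={7}
  fail(12) 'cc': from fail(1)=0 chase 'c': 0 ⇒ 1;  out={3}∪out(1)={3}
  fail(14) 'bb': from fail(13)=0 chase 'b': 0 ⇒ 13;  out=∅∪out(13)=∅
  fail(18) 'ca': from fail(1)=0 chase 'a': 0 ⇒ 3;  out=∅∪out(3)={7}
  fail(5) 'acb': from fail(4)=1 chase 'b': 1 ⇒ 2;  out=∅∪out(2)={0}
  fail(9) 'aac': from fail(8)=3 chase 'c': 3 ⇒ 4;  out=∅∪out(4)=∅
  fail(15) 'bbc': from fail(14)=13 chase 'c': 13→0 ⇒ 1;  out=∅∪out(1)=∅
  fail(19) 'cac': from fail(18)=3 chase 'c': 3 ⇒ 4;  out={5}∪out(4)={5}
  fail(6) 'acbb': from fail(5)=2 chase 'b': 2→13 ⇒ 14;  out=∅∪out(14)=∅
  fail(10) 'aaca': from fail(9)=4 chase 'a': 4→1 ⇒ 18;  out=∅∪out(18)={7}
  fail(16) 'bbca': from fail(15)=1 chase 'a': 1 ⇒ 18;  out=∅∪out(18)={7}
  fail(20) 'caca': from fail(19)=4 chase 'a': 4→1 ⇒ 18;  out={6}∪out(18)={6,7}
  fail(7) 'acbba': from fail(6)=14 chase 'a': 14→13→0 ⇒ 3;  out={1}∪out(3)={1,7}
  fail(11) 'aacab': from fail(10)=18 chase 'b': 18→3→0 ⇒ 13;  out={2}∪out(13)={2}
  fail(17) 'bbcab': from fail(16)=18 chase 'b': 18→3→0 ⇒ 13;  out={4}∪out(13)={4}

Text stream:
[0] read 'c'  n0⇒n1
[1] read 'b'  n1⇒n2  emit P0@[0:1]
[2] read 'a'  n2⇒n3 ·f  emit P7@[2:2]
[3] read 'a'  n3⇒n8  emit P7@[3:3]
[4] read 'c'  n8⇒n9
[5] read 'b'  n9⇒n5 ·f  emit P0@[4:5]
[6] read 'c'  n5⇒n1 ·f
[7] read 'a'  n1⇒n18  emit P7@[7:7]
[8] read 'c'  n18⇒n19  emit P5@[6:8]
[9] read 'c'  n19⇒n12 ·f  emit P3@[8:9]
[10] read 'a'  n12⇒n18 ·f  emit P7@[10:10]
[11] read 'c'  n18⇒n19  emit P5@[9:11]
[12] read 'a'  n19⇒n20  emit P6@[9:12],P7@[12:12]
[13] read 'c'  n20⇒n19 ·f  emit P5@[11:13]
[14] read 'b'  n19⇒n5 ·f  emit P0@[13:14]
[15] read 'a'  n5⇒n3 ·f  emit P7@[15:15]
[16] read 'a'  n3⇒n8  emit P7@[16:16]
[17] read 'b'  n8⇒n13 ·f
[18] read 'a'  n13⇒n3 ·f  emit P7@[18:18]
[19] read 'c'  n3⇒n4
[20] read 'a'  n4⇒n18 ·f  emit P7@[20:20]
[21] read 'c'  n18⇒n19  emit P5@[19:21]
[22] read 'a'  n19⇒n20  emit P6@[19:22],P7@[22:22]
[23] read 'c'  n20⇒n19 ·f  emit P5@[21:23]
[24] read 'c'  n19⇒n12 ·f  emit P3@[23:24]
[25] read 'a'  n12⇒n18 ·f  emit P7@[25:25]
[26] read 'c'  n18⇒n19  emit P5@[24:26]
[27] read 'a'  n19⇒n20  emit P6@[24:27],P7@[27:27]
[28] read 'c'  n20⇒n19 ·f  emit P5@[26:28]
[29] read 'a'  n19⇒n20  emit P6@[26:29],P7@[29:29]
[30] read 'c'  n20⇒n19 ·f  emit P5@[28:30]

Matches: [[1,0],[2,7],[3,7],[5,0],[7,7],[8,5],[9,3],[10,7],[11,5],[12,6],[12,7],[13,5],[14,0],[15,7],[16,7],[18,7],[20,7],[21,5],[22,6],[22,7],[23,5],[24,3],[25,7],[26,5],[27,6],[27,7],[28,5],[29,6],[29,7],[30,5]]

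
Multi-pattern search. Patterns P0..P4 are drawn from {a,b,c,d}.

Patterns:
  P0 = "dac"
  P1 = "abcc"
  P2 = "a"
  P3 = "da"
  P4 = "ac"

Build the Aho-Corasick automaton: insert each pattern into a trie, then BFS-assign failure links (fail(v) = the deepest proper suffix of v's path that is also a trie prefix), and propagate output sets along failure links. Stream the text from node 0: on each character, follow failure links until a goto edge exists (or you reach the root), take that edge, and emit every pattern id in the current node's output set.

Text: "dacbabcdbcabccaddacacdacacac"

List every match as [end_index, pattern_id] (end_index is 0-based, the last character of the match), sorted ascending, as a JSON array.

Construct AC machine:
Trie (insert patterns):
  0='ε' goto a→4 d→1
  1='d' goto a→2
  2='da' goto c→3  ←P3
  3='dac' goto ·  ←P0
  4='a' goto b→5 c→8  ←P2
  5='ab' goto c→6
  6='abc' goto c→7
  7='abcc' goto ·  ←P1
  8='ac' goto ·  ←P4

Failure links (BFS by depth):
  fail(1) 'd': from fail(0)=0 chase 'd': 0 ⇒ 0;  out=∅∪out(0)=∅
  fail(4) 'a': from fail(0)=0 chase 'a': 0 ⇒ 0;  out={2}∪out(0)={2}
  fail(2) 'da': from fail(1)=0 chase 'a': 0 ⇒ 4;  out={3}∪out(4)={2,3}
  fail(5) 'ab': from fail(4)=0 chase 'b': 0 ⇒ 0;  out=∅∪out(0)=∅
  fail(8) 'ac': from fail(4)=0 chase 'c': 0 ⇒ 0;  out={4}∪out(0)={4}
  fail(3) 'dac': from fail(2)=4 chase 'c': 4 ⇒ 8;  out={0}∪out(8)={0,4}
  fail(6) 'abc': from fail(5)=0 chase 'c': 0 ⇒ 0;  out=∅∪out(0)=∅
  fail(7) 'abcc': from fail(6)=0 chase 'c': 0 ⇒ 0;  out={1}∪out(0)={1}

Run:
i=0 'd': node 0→1
i=1 'a': node 1→2  emit P2@[1:1],P3@[0:1]
i=2 'c': node 2→3  emit P0@[0:2],P4@[1:2]
i=3 'b': node 3→0 (fail-walked)
i=4 'a': node 0→4  emit P2@[4:4]
i=5 'b': node 4→5
i=6 'c': node 5→6
i=7 'd': node 6→1 (fail-walked)
i=8 'b': node 1→0 (fail-walked)
i=9 'c': node 0→0
i=10 'a': node 0→4  emit P2@[10:10]
i=11 'b': node 4→5
i=12 'c': node 5→6
i=13 'c': node 6→7  emit P1@[10:13]
i=14 'a': node 7→4 (fail-walked)  emit P2@[14:14]
i=15 'd': node 4→1 (fail-walked)
i=16 'd': node 1→1 (fail-walked)
i=17 'a': node 1→2  emit P2@[17:17],P3@[16:17]
i=18 'c': node 2→3  emit P0@[16:18],P4@[17:18]
i=19 'a': node 3→4 (fail-walked)  emit P2@[19:19]
i=20 'c': node 4→8  emit P4@[19:20]
i=21 'd': node 8→1 (fail-walked)
i=22 'a': node 1→2  emit P2@[22:22],P3@[21:22]
i=23 'c': node 2→3  emit P0@[21:23],P4@[22:23]
i=24 'a': node 3→4 (fail-walked)  emit P2@[24:24]
i=25 'c': node 4→8  emit P4@[24:25]
i=26 'a': node 8→4 (fail-walked)  emit P2@[26:26]
i=27 'c': node 4→8  emit P4@[26:27]

Matches: [[1,2],[1,3],[2,0],[2,4],[4,2],[10,2],[13,1],[14,2],[17,2],[17,3],[18,0],[18,4],[19,2],[20,4],[22,2],[22,3],[23,0],[23,4],[24,2],[25,4],[26,2],[27,4]]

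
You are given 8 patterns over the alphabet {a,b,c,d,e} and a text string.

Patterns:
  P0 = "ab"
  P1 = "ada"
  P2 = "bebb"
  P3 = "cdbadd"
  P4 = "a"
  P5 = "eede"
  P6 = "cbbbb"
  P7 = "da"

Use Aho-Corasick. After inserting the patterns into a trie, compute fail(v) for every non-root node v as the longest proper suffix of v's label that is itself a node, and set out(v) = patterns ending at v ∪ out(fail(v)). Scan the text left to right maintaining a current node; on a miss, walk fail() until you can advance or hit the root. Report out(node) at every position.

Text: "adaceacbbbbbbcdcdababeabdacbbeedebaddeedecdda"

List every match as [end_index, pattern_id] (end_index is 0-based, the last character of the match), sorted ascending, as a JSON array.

Construct AC machine:
Trie (insert patterns):
  0='ε' goto a→1 b→5 c→9 d→23 e→15
  1='a' goto b→2 d→3  ←P4
  2='ab' goto ·  ←P0
  3='ad' goto a→4
  4='ada' goto ·  ←P1
  5='b' goto e→6
  6='be' goto b→7
  7='beb' goto b→8
  8='bebb' goto ·  ←P2
  9='c' goto b→19 d→10
  10='cd' goto b→11
  11='cdb' goto a→12
  12='cdba' goto d→13
  13='cdbad' goto d→14
  14='cdbadd' goto ·  ←P3
  15='e' goto e→16
  16='ee' goto d→17
  17='eed' goto e→18
  18='eede' goto ·  ←P5
  19='cb' goto b→20
  20='cbb' goto b→21
  21='cbbb' goto b→22
  22='cbbbb' goto ·  ←P6
  23='d' goto a→24
  24='da' goto ·  ←P7

Failure links (BFS by depth):
  fail(1) 'a': from fail(0)=0 chase 'a': 0 ⇒ 0;  out={4}∪out(0)={4}
  fail(5) 'b': from fail(0)=0 chase 'b': 0 ⇒ 0;  out=∅∪out(0)=∅
  fail(9) 'c': from fail(0)=0 chase 'c': 0 ⇒ 0;  out=∅∪out(0)=∅
  fail(15) 'e': from fail(0)=0 chase 'e': 0 ⇒ 0;  out=∅∪out(0)=∅
  fail(23) 'd': from fail(0)=0 chase 'd': 0 ⇒ 0;  out=∅∪out(0)=∅
  fail(2) 'ab': from fail(1)=0 chase 'b': 0 ⇒ 5;  out={0}∪out(5)={0}
  fail(3) 'ad': from fail(1)=0 chase 'd': 0 ⇒ 23;  out=∅∪out(23)=∅
  fail(6) 'be': from fail(5)=0 chase 'e': 0 ⇒ 15;  out=∅∪out(15)=∅
  fail(10) 'cd': from fail(9)=0 chase 'd': 0 ⇒ 23;  out=∅∪out(23)=∅
  fail(16) 'ee': from fail(15)=0 chase 'e': 0 ⇒ 15;  out=∅∪out(15)=∅
  fail(19) 'cb': from fail(9)=0 chase 'b': 0 ⇒ 5;  out=∅∪out(5)=∅
  fail(24) 'da': from fail(23)=0 chase 'a': 0 ⇒ 1;  out={7}∪out(1)={4,7}
  fail(4) 'ada': from fail(3)=23 chase 'a': 23 ⇒ 24;  out={1}∪out(24)={1,4,7}
  fail(7) 'beb': from fail(6)=15 chase 'b': 15→0 ⇒ 5;  out=∅∪out(5)=∅
  fail(11) 'cdb': from fail(10)=23 chase 'b': 23→0 ⇒ 5;  out=∅∪out(5)=∅
  fail(17) 'eed': from fail(16)=15 chase 'd': 15→0 ⇒ 23;  out=∅∪out(23)=∅
  fail(20) 'cbb': from fail(19)=5 chase 'b': 5→0 ⇒ 5;  out=∅∪out(5)=∅
  fail(8) 'bebb': from fail(7)=5 chase 'b': 5→0 ⇒ 5;  out={2}∪out(5)={2}
  fail(12) 'cdba': from fail(11)=5 chase 'a': 5→0 ⇒ 1;  out=∅∪out(1)={4}
  fail(18) 'eede': from fail(17)=23 chase 'e': 23→0 ⇒ 15;  out={5}∪out(15)={5}
  fail(21) 'cbbb': from fail(20)=5 chase 'b': 5→0 ⇒ 5;  out=∅∪out(5)=∅
  fail(13) 'cdbad': from fail(12)=1 chase 'd': 1 ⇒ 3;  out=∅∪out(3)=∅
  fail(22) 'cbbbb': from fail(21)=5 chase 'b': 5→0 ⇒ 5;  out={6}∪out(5)={6}
  fail(14) 'cdbadd': from fail(13)=3 chase 'd': 3→23→0 ⇒ 23;  out={3}∪out(23)={3}

Scan:
[0] read 'a'  n0⇒n1  → match P4@[0:0]
[1] read 'd'  n1⇒n3
[2] read 'a'  n3⇒n4  → match P1@[0:2],P4@[2:2],P7@[1:2]
[3] read 'c'  n4⇒n9 ·f
[4] read 'e'  n9⇒n15 ·f
[5] read 'a'  n15⇒n1 ·f  → match P4@[5:5]
[6] read 'c'  n1⇒n9 ·f
[7] read 'b'  n9⇒n19
[8] read 'b'  n19⇒n20
[9] read 'b'  n20⇒n21
[10] read 'b'  n21⇒n22  → match P6@[6:10]
[11] read 'b'  n22⇒n5 ·f
[12] read 'b'  n5⇒n5 ·f
[13] read 'c'  n5⇒n9 ·f
[14] read 'd'  n9⇒n10
[15] read 'c'  n10⇒n9 ·f
[16] read 'd'  n9⇒n10
[17] read 'a'  n10⇒n24 ·f  → match P4@[17:17],P7@[16:17]
[18] read 'b'  n24⇒n2 ·f  → match P0@[17:18]
[19] read 'a'  n2⇒n1 ·f  → match P4@[19:19]
[20] read 'b'  n1⇒n2  → match P0@[19:20]
[21] read 'e'  n2⇒n6 ·f
[22] read 'a'  n6⇒n1 ·f  → match P4@[22:22]
[23] read 'b'  n1⇒n2  → match P0@[22:23]
[24] read 'd'  n2⇒n23 ·f
[25] read 'a'  n23⇒n24  → match P4@[25:25],P7@[24:25]
[26] read 'c'  n24⇒n9 ·f
[27] read 'b'  n9⇒n19
[28] read 'b'  n19⇒n20
[29] read 'e'  n20⇒n6 ·f
[30] read 'e'  n6⇒n16 ·f
[31] read 'd'  n16⇒n17
[32] read 'e'  n17⇒n18  → match P5@[29:32]
[33] read 'b'  n18⇒n5 ·f
[34] read 'a'  n5⇒n1 ·f  → match P4@[34:34]
[35] read 'd'  n1⇒n3
[36] read 'd'  n3⇒n23 ·f
[37] read 'e'  n23⇒n15 ·f
[38] read 'e'  n15⇒n16
[39] read 'd'  n16⇒n17
[40] read 'e'  n17⇒n18  → match P5@[37:40]
[41] read 'c'  n18⇒n9 ·f
[42] read 'd'  n9⇒n10
[43] read 'd'  n10⇒n23 ·f
[44] read 'a'  n23⇒n24  → match P4@[44:44],P7@[43:44]

Result: [[0,4],[2,1],[2,4],[2,7],[5,4],[10,6],[17,4],[17,7],[18,0],[19,4],[20,0],[22,4],[23,0],[25,4],[25,7],[32,5],[34,4],[40,5],[44,4],[44,7]]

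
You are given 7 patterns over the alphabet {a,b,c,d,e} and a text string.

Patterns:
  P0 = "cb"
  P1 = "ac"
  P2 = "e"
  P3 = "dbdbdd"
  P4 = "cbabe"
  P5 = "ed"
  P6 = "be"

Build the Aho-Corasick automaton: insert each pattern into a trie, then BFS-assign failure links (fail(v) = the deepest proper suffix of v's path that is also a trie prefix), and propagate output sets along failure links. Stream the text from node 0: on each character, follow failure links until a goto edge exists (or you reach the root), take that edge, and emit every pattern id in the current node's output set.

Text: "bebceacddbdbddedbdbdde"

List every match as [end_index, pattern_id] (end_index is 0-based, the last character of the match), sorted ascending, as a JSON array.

Build:
Trie (insert patterns):
  n0 'ε': a→3 b→16 c→1 d→6 e→5
  n1 'c': b→2
  n2 'cb': a→12  ←P0
  n3 'a': c→4
  n4 'ac': ·  ←P1
  n5 'e': d→15  ←P2
  n6 'd': b→7
  n7 'db': d→8
  n8 'dbd': b→9
  n9 'dbdb': d→10
  n10 'dbdbd': d→11
  n11 'dbdbdd': ·  ←P3
  n12 'cba': b→13
  n13 'cbab': e→14
  n14 'cbabe': ·  ←P4
  n15 'ed': ·  ←P5
  n16 'b': e→17
  n17 'be': ·  ←P6

Failure links (BFS by depth):
  n1('c'): parent n0 fail=0; on 'c' 0 → fail=0;  out ∅∪∅=∅
  n3('a'): parent n0 fail=0; on 'a' 0 → fail=0;  out ∅∪∅=∅
  n5('e'): parent n0 fail=0; on 'e' 0 → fail=0;  out {2}∪∅={2}
  n6('d'): parent n0 fail=0; on 'd' 0 → fail=0;  out ∅∪∅=∅
  n16('b'): parent n0 fail=0; on 'b' 0 → fail=0;  out ∅∪∅=∅
  n2('cb'): parent n1 fail=0; on 'b' 0 → fail=16;  out {0}∪∅={0}
  n4('ac'): parent n3 fail=0; on 'c' 0 → fail=1;  out {1}∪∅={1}
  n7('db'): parent n6 fail=0; on 'b' 0 → fail=16;  out ∅∪∅=∅
  n15('ed'): parent n5 fail=0; on 'd' 0 → fail=6;  out {5}∪∅={5}
  n17('be'): parent n16 fail=0; on 'e' 0 → fail=5;  out {6}∪{2}={2,6}
  n8('dbd'): parent n7 fail=16; on 'd' 16→0 → fail=6;  out ∅∪∅=∅
  n12('cba'): parent n2 fail=16; on 'a' 16→0 → fail=3;  out ∅∪∅=∅
  n9('dbdb'): parent n8 fail=6; on 'b' 6 → fail=7;  out ∅∪∅=∅
  n13('cbab'): parent n12 fail=3; on 'b' 3→0 → fail=16;  out ∅∪∅=∅
  n10('dbdbd'): parent n9 fail=7; on 'd' 7 → fail=8;  out ∅∪∅=∅
  n14('cbabe'): parent n13 fail=16; on 'e' 16 → fail=17;  out {4}∪{2,6}={2,4,6}
  n11('dbdbdd'): parent n10 fail=8; on 'd' 8→6→0 → fail=6;  out {3}∪∅={3}

Text stream:
i=0 'b': node 0→16
i=1 'e': node 16→17  → match P2@[1:1],P6@[0:1]
i=2 'b': node 17→16 ·f
i=3 'c': node 16→1 ·f
i=4 'e': node 1→5 ·f  → match P2@[4:4]
i=5 'a': node 5→3 ·f
i=6 'c': node 3→4  → match P1@[5:6]
i=7 'd': node 4→6 ·f
i=8 'd': node 6→6 ·f
i=9 'b': node 6→7
i=10 'd': node 7→8
i=11 'b': node 8→9
i=12 'd': node 9→10
i=13 'd': node 10→11  → match P3@[8:13]
i=14 'e': node 11→5 ·f  → match P2@[14:14]
i=15 'd': node 5→15  → match P5@[14:15]
i=16 'b': node 15→7 ·f
i=17 'd': node 7→8
i=18 'b': node 8→9
i=19 'd': node 9→10
i=20 'd': node 10→11  → match P3@[15:20]
i=21 'e': node 11→5 ·f  → match P2@[21:21]

All matches (sorted): [[1,2],[1,6],[4,2],[6,1],[13,3],[14,2],[15,5],[20,3],[21,2]]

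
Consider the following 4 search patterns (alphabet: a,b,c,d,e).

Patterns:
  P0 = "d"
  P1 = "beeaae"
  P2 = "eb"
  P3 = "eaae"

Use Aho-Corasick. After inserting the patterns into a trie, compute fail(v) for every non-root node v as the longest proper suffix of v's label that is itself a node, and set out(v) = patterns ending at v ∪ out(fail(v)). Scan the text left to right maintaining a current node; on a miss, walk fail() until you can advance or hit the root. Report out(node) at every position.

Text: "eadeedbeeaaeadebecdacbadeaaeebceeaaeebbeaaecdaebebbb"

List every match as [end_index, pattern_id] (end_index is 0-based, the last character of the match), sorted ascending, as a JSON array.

Build:
Trie nodes:
  n0 'ε': b→2 d→1 e→8
  n1 'd': ·  [P0 ends]
  n2 'b': e→3
  n3 'be': e→4
  n4 'bee': a→5
  n5 'beea': a→6
  n6 'beeaa': e→7
  n7 'beeaae': ·  [P1 ends]
  n8 'e': a→10 b→9
  n9 'eb': ·  [P2 ends]
  n10 'ea': a→11
  n11 'eaa': e→12
  n12 'eaae': ·  [P3 ends]

Failure links (BFS by depth):
  fail(1) 'd': from fail(0)=0 chase 'd': 0 ⇒ 0;  out={0}∪out(0)={0}
  fail(2) 'b': from fail(0)=0 chase 'b': 0 ⇒ 0;  out=∅∪out(0)=∅
  fail(8) 'e': from fail(0)=0 chase 'e': 0 ⇒ 0;  out=∅∪out(0)=∅
  fail(3) 'be': from fail(2)=0 chase 'e': 0 ⇒ 8;  out=∅∪out(8)=∅
  fail(9) 'eb': from fail(8)=0 chase 'b': 0 ⇒ 2;  out={2}∪out(2)={2}
  fail(10) 'ea': from fail(8)=0 chase 'a': 0 ⇒ 0;  out=∅∪out(0)=∅
  fail(4) 'bee': from fail(3)=8 chase 'e': 8→0 ⇒ 8;  out=∅∪out(8)=∅
  fail(11) 'eaa': from fail(10)=0 chase 'a': 0 ⇒ 0;  out=∅∪out(0)=∅
  fail(5) 'beea': from fail(4)=8 chase 'a': 8 ⇒ 10;  out=∅∪out(10)=∅
  fail(12) 'eaae': from fail(11)=0 chase 'e': 0 ⇒ 8;  out={3}∪out(8)={3}
  fail(6) 'beeaa': from fail(5)=10 chase 'a': 10 ⇒ 11;  out=∅∪out(11)=∅
  fail(7) 'beeaae': from fail(6)=11 chase 'e': 11 ⇒ 12;  out={1}∪out(12)={1,3}

Run:
pos 0 'e': at 8
pos 1 'a': at 10
pos 2 'd': at 1 ·f  → match P0@[2:2]
pos 3 'e': at 8 ·f
pos 4 'e': at 8 ·f
pos 5 'd': at 1 ·f  → match P0@[5:5]
pos 6 'b': at 2 ·f
pos 7 'e': at 3
pos 8 'e': at 4
pos 9 'a': at 5
pos 10 'a': at 6
pos 11 'e': at 7  → match P1@[6:11],P3@[8:11]
pos 12 'a': at 10 ·f
pos 13 'd': at 1 ·f  → match P0@[13:13]
pos 14 'e': at 8 ·f
pos 15 'b': at 9  → match P2@[14:15]
pos 16 'e': at 3 ·f
pos 17 'c': at 0 ·f
pos 18 'd': at 1  → match P0@[18:18]
pos 19 'a': at 0 ·f
pos 20 'c': at 0
pos 21 'b': at 2
pos 22 'a': at 0 ·f
pos 23 'd': at 1  → match P0@[23:23]
pos 24 'e': at 8 ·f
pos 25 'a': at 10
pos 26 'a': at 11
pos 27 'e': at 12  → match P3@[24:27]
pos 28 'e': at 8 ·f
pos 29 'b': at 9  → match P2@[28:29]
pos 30 'c': at 0 ·f
pos 31 'e': at 8
pos 32 'e': at 8 ·f
pos 33 'a': at 10
pos 34 'a': at 11
pos 35 'e': at 12  → match P3@[32:35]
pos 36 'e': at 8 ·f
pos 37 'b': at 9  → match P2@[36:37]
pos 38 'b': at 2 ·f
pos 39 'e': at 3
pos 40 'a': at 10 ·f
pos 41 'a': at 11
pos 42 'e': at 12  → match P3@[39:42]
pos 43 'c': at 0 ·f
pos 44 'd': at 1  → match P0@[44:44]
pos 45 'a': at 0 ·f
pos 46 'e': at 8
pos 47 'b': at 9  → match P2@[46:47]
pos 48 'e': at 3 ·f
pos 49 'b': at 9 ·f  → match P2@[48:49]
pos 50 'b': at 2 ·f
pos 51 'b': at 2 ·f

Matches: [[2,0],[5,0],[11,1],[11,3],[13,0],[15,2],[18,0],[23,0],[27,3],[29,2],[35,3],[37,2],[42,3],[44,0],[47,2],[49,2]]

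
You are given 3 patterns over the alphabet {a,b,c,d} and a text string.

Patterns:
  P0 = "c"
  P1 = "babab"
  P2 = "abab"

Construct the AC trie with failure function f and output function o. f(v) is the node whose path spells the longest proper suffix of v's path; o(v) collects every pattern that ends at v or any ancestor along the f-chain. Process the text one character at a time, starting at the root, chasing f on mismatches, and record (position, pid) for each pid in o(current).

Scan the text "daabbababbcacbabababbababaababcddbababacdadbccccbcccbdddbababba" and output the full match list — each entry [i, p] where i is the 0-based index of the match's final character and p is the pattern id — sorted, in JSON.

Build:
Trie (insert patterns):
  n0 'ε': a→7 b→2 c→1
  n1 'c': ·  ←P0
  n2 'b': a→3
  n3 'ba': b→4
  n4 'bab': a→5
  n5 'baba': b→6
  n6 'babab': ·  ←P1
  n7 'a': b→8
  n8 'ab': a→9
  n9 'aba': b→10
  n10 'abab': ·  ←P2

Failure links (BFS by depth):
  n1('c'): parent n0 fail=0; on 'c' 0 → fail=0;  out {0}∪∅={0}
  n2('b'): parent n0 fail=0; on 'b' 0 → fail=0;  out ∅∪∅=∅
  n7('a'): parent n0 fail=0; on 'a' 0 → fail=0;  out ∅∪∅=∅
  n3('ba'): parent n2 fail=0; on 'a' 0 → fail=7;  out ∅∪∅=∅
  n8('ab'): parent n7 fail=0; on 'b' 0 → fail=2;  out ∅∪∅=∅
  n4('bab'): parent n3 fail=7; on 'b' 7 → fail=8;  out ∅∪∅=∅
  n9('aba'): parent n8 fail=2; on 'a' 2 → fail=3;  out ∅∪∅=∅
  n5('baba'): parent n4 fail=8; on 'a' 8 → fail=9;  out ∅∪∅=∅
  n10('abab'): parent n9 fail=3; on 'b' 3 → fail=4;  out {2}∪∅={2}
  n6('babab'): parent n5 fail=9; on 'b' 9 → fail=10;  out {1}∪{2}={1,2}

Text stream:
i=0 'd': node 0→0
i=1 'a': node 0→7
i=2 'a': node 7→7 ·f
i=3 'b': node 7→8
i=4 'b': node 8→2 ·f
i=5 'a': node 2→3
i=6 'b': node 3→4
i=7 'a': node 4→5
i=8 'b': node 5→6  → match P1@[4:8],P2@[5:8]
i=9 'b': node 6→2 ·f
i=10 'c': node 2→1 ·f  → match P0@[10:10]
i=11 'a': node 1→7 ·f
i=12 'c': node 7→1 ·f  → match P0@[12:12]
i=13 'b': node 1→2 ·f
i=14 'a': node 2→3
i=15 'b': node 3→4
i=16 'a': node 4→5
i=17 'b': node 5→6  → match P1@[13:17],P2@[14:17]
i=18 'a': node 6→5 ·f
i=19 'b': node 5→6  → match P1@[15:19],P2@[16:19]
i=20 'b': node 6→2 ·f
i=21 'a': node 2→3
i=22 'b': node 3→4
i=23 'a': node 4→5
i=24 'b': node 5→6  → match P1@[20:24],P2@[21:24]
i=25 'a': node 6→5 ·f
i=26 'a': node 5→7 ·f
i=27 'b': node 7→8
i=28 'a': node 8→9
i=29 'b': node 9→10  → match P2@[26:29]
i=30 'c': node 10→1 ·f  → match P0@[30:30]
i=31 'd': node 1→0 ·f
i=32 'd': node 0→0
i=33 'b': node 0→2
i=34 'a': node 2→3
i=35 'b': node 3→4
i=36 'a': node 4→5
i=37 'b': node 5→6  → match P1@[33:37],P2@[34:37]
i=38 'a': node 6→5 ·f
i=39 'c': node 5→1 ·f  → match P0@[39:39]
i=40 'd': node 1→0 ·f
i=41 'a': node 0→7
i=42 'd': node 7→0 ·f
i=43 'b': node 0→2
i=44 'c': node 2→1 ·f  → match P0@[44:44]
i=45 'c': node 1→1 ·f  → match P0@[45:45]
i=46 'c': node 1→1 ·f  → match P0@[46:46]
i=47 'c': node 1→1 ·f  → match P0@[47:47]
i=48 'b': node 1→2 ·f
i=49 'c': node 2→1 ·f  → match P0@[49:49]
i=50 'c': node 1→1 ·f  → match P0@[50:50]
i=51 'c': node 1→1 ·f  → match P0@[51:51]
i=52 'b': node 1→2 ·f
i=53 'd': node 2→0 ·f
i=54 'd': node 0→0
i=55 'd': node 0→0
i=56 'b': node 0→2
i=57 'a': node 2→3
i=58 'b': node 3→4
i=59 'a': node 4→5
i=60 'b': node 5→6  → match P1@[56:60],P2@[57:60]
i=61 'b': node 6→2 ·f
i=62 'a': node 2→3

Result: [[8,1],[8,2],[10,0],[12,0],[17,1],[17,2],[19,1],[19,2],[24,1],[24,2],[29,2],[30,0],[37,1],[37,2],[39,0],[44,0],[45,0],[46,0],[47,0],[49,0],[50,0],[51,0],[60,1],[60,2]]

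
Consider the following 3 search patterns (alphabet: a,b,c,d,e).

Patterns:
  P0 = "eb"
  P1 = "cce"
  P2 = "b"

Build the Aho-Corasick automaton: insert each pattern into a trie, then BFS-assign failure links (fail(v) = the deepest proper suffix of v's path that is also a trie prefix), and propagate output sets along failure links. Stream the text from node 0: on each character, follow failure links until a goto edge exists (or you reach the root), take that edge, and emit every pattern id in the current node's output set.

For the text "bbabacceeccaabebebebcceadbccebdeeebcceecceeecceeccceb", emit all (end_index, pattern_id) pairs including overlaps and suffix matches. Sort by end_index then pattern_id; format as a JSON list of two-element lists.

Build:
Trie nodes:
  n0 'ε': b→6 c→3 e→1
  n1 'e': b→2
  n2 'eb': ·  ←P0
  n3 'c': c→4
  n4 'cc': e→5
  n5 'cce': ·  ←P1
  n6 'b': ·  ←P2

Failure links (BFS by depth):
  n1('e'): parent n0 fail=0; on 'e' 0 → fail=0;  out ∅∪∅=∅
  n3('c'): parent n0 fail=0; on 'c' 0 → fail=0;  out ∅∪∅=∅
  n6('b'): parent n0 fail=0; on 'b' 0 → fail=0;  out {2}∪∅={2}
  n2('eb'): parent n1 fail=0; on 'b' 0 → fail=6;  out {0}∪{2}={0,2}
  n4('cc'): parent n3 fail=0; on 'c' 0 → fail=3;  out ∅∪∅=∅
  n5('cce'): parent n4 fail=3; on 'e' 3→0 → fail=1;  out {1}∪∅={1}

Text stream:
i=0 'b': node 0→6  → match P2@[0:0]
i=1 'b': node 6→6 (fail-walked)  → match P2@[1:1]
i=2 'a': node 6→0 (fail-walked)
i=3 'b': node 0→6  → match P2@[3:3]
i=4 'a': node 6→0 (fail-walked)
i=5 'c': node 0→3
i=6 'c': node 3→4
i=7 'e': node 4→5  → match P1@[5:7]
i=8 'e': node 5→1 (fail-walked)
i=9 'c': node 1→3 (fail-walked)
i=10 'c': node 3→4
i=11 'a': node 4→0 (fail-walked)
i=12 'a': node 0→0
i=13 'b': node 0→6  → match P2@[13:13]
i=14 'e': node 6→1 (fail-walked)
i=15 'b': node 1→2  → match P0@[14:15],P2@[15:15]
i=16 'e': node 2→1 (fail-walked)
i=17 'b': node 1→2  → match P0@[16:17],P2@[17:17]
i=18 'e': node 2→1 (fail-walked)
i=19 'b': node 1→2  → match P0@[18:19],P2@[19:19]
i=20 'c': node 2→3 (fail-walked)
i=21 'c': node 3→4
i=22 'e': node 4→5  → match P1@[20:22]
i=23 'a': node 5→0 (fail-walked)
i=24 'd': node 0→0
i=25 'b': node 0→6  → match P2@[25:25]
i=26 'c': node 6→3 (fail-walked)
i=27 'c': node 3→4
i=28 'e': node 4→5  → match P1@[26:28]
i=29 'b': node 5→2 (fail-walked)  → match P0@[28:29],P2@[29:29]
i=30 'd': node 2→0 (fail-walked)
i=31 'e': node 0→1
i=32 'e': node 1→1 (fail-walked)
i=33 'e': node 1→1 (fail-walked)
i=34 'b': node 1→2  → match P0@[33:34],P2@[34:34]
i=35 'c': node 2→3 (fail-walked)
i=36 'c': node 3→4
i=37 'e': node 4→5  → match P1@[35:37]
i=38 'e': node 5→1 (fail-walked)
i=39 'c': node 1→3 (fail-walked)
i=40 'c': node 3→4
i=41 'e': node 4→5  → match P1@[39:41]
i=42 'e': node 5→1 (fail-walked)
i=43 'e': node 1→1 (fail-walked)
i=44 'c': node 1→3 (fail-walked)
i=45 'c': node 3→4
i=46 'e': node 4→5  → match P1@[44:46]
i=47 'e': node 5→1 (fail-walked)
i=48 'c': node 1→3 (fail-walked)
i=49 'c': node 3→4
i=50 'c': node 4→4 (fail-walked)
i=51 'e': node 4→5  → match P1@[49:51]
i=52 'b': node 5→2 (fail-walked)  → match P0@[51:52],P2@[52:52]

Result: [[0,2],[1,2],[3,2],[7,1],[13,2],[15,0],[15,2],[17,0],[17,2],[19,0],[19,2],[22,1],[25,2],[28,1],[29,0],[29,2],[34,0],[34,2],[37,1],[41,1],[46,1],[51,1],[52,0],[52,2]]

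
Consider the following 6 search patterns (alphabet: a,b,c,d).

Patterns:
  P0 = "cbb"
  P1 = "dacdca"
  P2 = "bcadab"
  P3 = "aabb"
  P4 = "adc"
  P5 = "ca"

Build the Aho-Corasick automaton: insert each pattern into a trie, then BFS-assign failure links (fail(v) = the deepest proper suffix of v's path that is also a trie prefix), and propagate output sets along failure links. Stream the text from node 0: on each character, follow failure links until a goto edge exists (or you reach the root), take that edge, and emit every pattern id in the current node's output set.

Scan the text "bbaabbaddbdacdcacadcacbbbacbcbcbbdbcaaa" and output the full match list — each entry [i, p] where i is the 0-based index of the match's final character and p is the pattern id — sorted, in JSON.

Build:
Trie nodes:
  0='ε' goto a→16 b→10 c→1 d→4
  1='c' goto a→22 b→2
  2='cb' goto b→3
  3='cbb' goto ·  [P0 ends]
  4='d' goto a→5
  5='da' goto c→6
  6='dac' goto d→7
  7='dacd' goto c→8
  8='dacdc' goto a→9
  9='dacdca' goto ·  [P1 ends]
  10='b' goto c→11
  11='bc' goto a→12
  12='bca' goto d→13
  13='bcad' goto a→14
  14='bcada' goto b→15
  15='bcadab' goto ·  [P2 ends]
  16='a' goto a→17 d→20
  17='aa' goto b→18
  18='aab' goto b→19
  19='aabb' goto ·  [P3 ends]
  20='ad' goto c→21
  21='adc' goto ·  [P4 ends]
  22='ca' goto ·  [P5 ends]

Failure links (BFS by depth):
  n1('c'): parent n0 fail=0; on 'c' 0 → fail=0;  out ∅∪∅=∅
  n4('d'): parent n0 fail=0; on 'd' 0 → fail=0;  out ∅∪∅=∅
  n10('b'): parent n0 fail=0; on 'b' 0 → fail=0;  out ∅∪∅=∅
  n16('a'): parent n0 fail=0; on 'a' 0 → fail=0;  out ∅∪∅=∅
  n2('cb'): parent n1 fail=0; on 'b' 0 → fail=10;  out ∅∪∅=∅
  n5('da'): parent n4 fail=0; on 'a' 0 → fail=16;  out ∅∪∅=∅
  n11('bc'): parent n10 fail=0; on 'c' 0 → fail=1;  out ∅∪∅=∅
  n17('aa'): parent n16 fail=0; on 'a' 0 → fail=16;  out ∅∪∅=∅
  n20('ad'): parent n16 fail=0; on 'd' 0 → fail=4;  out ∅∪∅=∅
  n22('ca'): parent n1 fail=0; on 'a' 0 → fail=16;  out {5}∪∅={5}
  n3('cbb'): parent n2 fail=10; on 'b' 10→0 → fail=10;  out {0}∪∅={0}
  n6('dac'): parent n5 fail=16; on 'c' 16→0 → fail=1;  out ∅∪∅=∅
  n12('bca'): parent n11 fail=1; on 'a' 1 → fail=22;  out ∅∪{5}={5}
  n18('aab'): parent n17 fail=16; on 'b' 16→0 → fail=10;  out ∅∪∅=∅
  n21('adc'): parent n20 fail=4; on 'c' 4→0 → fail=1;  out {4}∪∅={4}
  n7('dacd'): parent n6 fail=1; on 'd' 1→0 → fail=4;  out ∅∪∅=∅
  n13('bcad'): parent n12 fail=22; on 'd' 22→16 → fail=20;  out ∅∪∅=∅
  n19('aabb'): parent n18 fail=10; on 'b' 10→0 → fail=10;  out {3}∪∅={3}
  n8('dacdc'): parent n7 fail=4; on 'c' 4→0 → fail=1;  out ∅∪∅=∅
  n14('bcada'): parent n13 fail=20; on 'a' 20→4 → fail=5;  out ∅∪∅=∅
  n9('dacdca'): parent n8 fail=1; on 'a' 1 → fail=22;  out {1}∪{5}={1,5}
  n15('bcadab'): parent n14 fail=5; on 'b' 5→16→0 → fail=10;  out {2}∪∅={2}

Scan:
pos 0 'b': at 10
pos 1 'b': at 10 (fail-walked)
pos 2 'a': at 16 (fail-walked)
pos 3 'a': at 17
pos 4 'b': at 18
pos 5 'b': at 19  emit P3@[2:5]
pos 6 'a': at 16 (fail-walked)
pos 7 'd': at 20
pos 8 'd': at 4 (fail-walked)
pos 9 'b': at 10 (fail-walked)
pos 10 'd': at 4 (fail-walked)
pos 11 'a': at 5
pos 12 'c': at 6
pos 13 'd': at 7
pos 14 'c': at 8
pos 15 'a': at 9  emit P1@[10:15],P5@[14:15]
pos 16 'c': at 1 (fail-walked)
pos 17 'a': at 22  emit P5@[16:17]
pos 18 'd': at 20 (fail-walked)
pos 19 'c': at 21  emit P4@[17:19]
pos 20 'a': at 22 (fail-walked)  emit P5@[19:20]
pos 21 'c': at 1 (fail-walked)
pos 22 'b': at 2
pos 23 'b': at 3  emit P0@[21:23]
pos 24 'b': at 10 (fail-walked)
pos 25 'a': at 16 (fail-walked)
pos 26 'c': at 1 (fail-walked)
pos 27 'b': at 2
pos 28 'c': at 11 (fail-walked)
pos 29 'b': at 2 (fail-walked)
pos 30 'c': at 11 (fail-walked)
pos 31 'b': at 2 (fail-walked)
pos 32 'b': at 3  emit P0@[30:32]
pos 33 'd': at 4 (fail-walked)
pos 34 'b': at 10 (fail-walked)
pos 35 'c': at 11
pos 36 'a': at 12  emit P5@[35:36]
pos 37 'a': at 17 (fail-walked)
pos 38 'a': at 17 (fail-walked)

Matches: [[5,3],[15,1],[15,5],[17,5],[19,4],[20,5],[23,0],[32,0],[36,5]]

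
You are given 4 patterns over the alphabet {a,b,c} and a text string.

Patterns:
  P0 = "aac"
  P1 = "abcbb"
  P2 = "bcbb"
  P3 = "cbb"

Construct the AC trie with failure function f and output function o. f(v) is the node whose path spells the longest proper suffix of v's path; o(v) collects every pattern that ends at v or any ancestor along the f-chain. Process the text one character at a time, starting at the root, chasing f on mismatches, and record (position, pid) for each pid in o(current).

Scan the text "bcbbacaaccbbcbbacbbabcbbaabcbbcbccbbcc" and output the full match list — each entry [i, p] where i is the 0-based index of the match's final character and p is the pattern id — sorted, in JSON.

Build automaton:
Trie (insert patterns):
  0='ε' goto a→1 b→8 c→12
  1='a' goto a→2 b→4
  2='aa' goto c→3
  3='aac' goto ·  [P0 ends]
  4='ab' goto c→5
  5='abc' goto b→6
  6='abcb' goto b→7
  7='abcbb' goto ·  [P1 ends]
  8='b' goto c→9
  9='bc' goto b→10
  10='bcb' goto b→11
  11='bcbb' goto ·  [P2 ends]
  12='c' goto b→13
  13='cb' goto b→14
  14='cbb' goto ·  [P3 ends]

Failure links (BFS by depth):
  fail(1) 'a': from fail(0)=0 chase 'a': 0 ⇒ 0;  out=∅∪out(0)=∅
  fail(8) 'b': from fail(0)=0 chase 'b': 0 ⇒ 0;  out=∅∪out(0)=∅
  fail(12) 'c': from fail(0)=0 chase 'c': 0 ⇒ 0;  out=∅∪out(0)=∅
  fail(2) 'aa': from fail(1)=0 chase 'a': 0 ⇒ 1;  out=∅∪out(1)=∅
  fail(4) 'ab': from fail(1)=0 chase 'b': 0 ⇒ 8;  out=∅∪out(8)=∅
  fail(9) 'bc': from fail(8)=0 chase 'c': 0 ⇒ 12;  out=∅∪out(12)=∅
  fail(13) 'cb': from fail(12)=0 chase 'b': 0 ⇒ 8;  out=∅∪out(8)=∅
  fail(3) 'aac': from fail(2)=1 chase 'c': 1→0 ⇒ 12;  out={0}∪out(12)={0}
  fail(5) 'abc': from fail(4)=8 chase 'c': 8 ⇒ 9;  out=∅∪out(9)=∅
  fail(10) 'bcb': from fail(9)=12 chase 'b': 12 ⇒ 13;  out=∅∪out(13)=∅
  fail(14) 'cbb': from fail(13)=8 chase 'b': 8→0 ⇒ 8;  out={3}∪out(8)={3}
  fail(6) 'abcb': from fail(5)=9 chase 'b': 9 ⇒ 10;  out=∅∪out(10)=∅
  fail(11) 'bcbb': from fail(10)=13 chase 'b': 13 ⇒ 14;  out={2}∪out(14)={2,3}
  fail(7) 'abcbb': from fail(6)=10 chase 'b': 10 ⇒ 11;  out={1}∪out(11)={1,2,3}

Run:
[0] read 'b'  n0⇒n8
[1] read 'c'  n8⇒n9
[2] read 'b'  n9⇒n10
[3] read 'b'  n10⇒n11  emit P2@[0:3],P3@[1:3]
[4] read 'a'  n11⇒n1 (fail-walked)
[5] read 'c'  n1⇒n12 (fail-walked)
[6] read 'a'  n12⇒n1 (fail-walked)
[7] read 'a'  n1⇒n2
[8] read 'c'  n2⇒n3  emit P0@[6:8]
[9] read 'c'  n3⇒n12 (fail-walked)
[10] read 'b'  n12⇒n13
[11] read 'b'  n13⇒n14  emit P3@[9:11]
[12] read 'c'  n14⇒n9 (fail-walked)
[13] read 'b'  n9⇒n10
[14] read 'b'  n10⇒n11  emit P2@[11:14],P3@[12:14]
[15] read 'a'  n11⇒n1 (fail-walked)
[16] read 'c'  n1⇒n12 (fail-walked)
[17] read 'b'  n12⇒n13
[18] read 'b'  n13⇒n14  emit P3@[16:18]
[19] read 'a'  n14⇒n1 (fail-walked)
[20] read 'b'  n1⇒n4
[21] read 'c'  n4⇒n5
[22] read 'b'  n5⇒n6
[23] read 'b'  n6⇒n7  emit P1@[19:23],P2@[20:23],P3@[21:23]
[24] read 'a'  n7⇒n1 (fail-walked)
[25] read 'a'  n1⇒n2
[26] read 'b'  n2⇒n4 (fail-walked)
[27] read 'c'  n4⇒n5
[28] read 'b'  n5⇒n6
[29] read 'b'  n6⇒n7  emit P1@[25:29],P2@[26:29],P3@[27:29]
[30] read 'c'  n7⇒n9 (fail-walked)
[31] read 'b'  n9⇒n10
[32] read 'c'  n10⇒n9 (fail-walked)
[33] read 'c'  n9⇒n12 (fail-walked)
[34] read 'b'  n12⇒n13
[35] read 'b'  n13⇒n14  emit P3@[33:35]
[36] read 'c'  n14⇒n9 (fail-walked)
[37] read 'c'  n9⇒n12 (fail-walked)

All matches (sorted): [[3,2],[3,3],[8,0],[11,3],[14,2],[14,3],[18,3],[23,1],[23,2],[23,3],[29,1],[29,2],[29,3],[35,3]]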